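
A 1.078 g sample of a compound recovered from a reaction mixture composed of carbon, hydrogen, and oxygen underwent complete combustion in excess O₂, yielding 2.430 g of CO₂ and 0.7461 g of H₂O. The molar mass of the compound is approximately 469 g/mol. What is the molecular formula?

mol C = 2.430 g CO₂ ÷ 44.009 g/mol = 0.055216 mol
mol H = 2 × 0.7461 g H₂O ÷ 18.015 g/mol = 0.082831 mol
mass O = 1.078 − (0.66320 + 0.083494) = 0.33131 g → mol O = 0.33131 ÷ 15.999 = 0.020708 mol
Divide by the smallest (0.020708 mol): C 2.666, H 4.000, O 1.000
Multiplying each by 3 gives whole numbers: C 8.00, H 12.00, O 3.00
Empirical formula: C8H12O3
Empirical-formula mass = 156.18 g/mol; 469 ÷ 156.18 ≈ 3, so the molecular formula is C24H36O9.

C24H36O9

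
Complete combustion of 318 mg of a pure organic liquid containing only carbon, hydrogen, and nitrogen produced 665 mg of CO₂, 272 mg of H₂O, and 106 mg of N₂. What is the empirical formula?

C2H4N

mol C = 0.665 g CO₂ ÷ 44.009 g/mol = 0.01511 mol
mol H = 2 × 0.272 g H₂O ÷ 18.015 g/mol = 0.03020 mol
mol N = 2 × 0.106 g N₂ ÷ 28.014 g/mol = 0.007568 mol
Divide by the smallest (0.007568 mol): C 1.997, H 3.990, N 1.000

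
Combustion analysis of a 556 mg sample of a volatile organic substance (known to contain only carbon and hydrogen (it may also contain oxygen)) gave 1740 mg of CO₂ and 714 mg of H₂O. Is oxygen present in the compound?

mol C = 1.74 g CO₂ ÷ 44.009 g/mol = 0.03954 mol
mol H = 2 × 0.714 g H₂O ÷ 18.015 g/mol = 0.07927 mol
C and H together account for 0.5548 g — essentially the entire 0.556 g sample — so the compound contains no oxygen.

no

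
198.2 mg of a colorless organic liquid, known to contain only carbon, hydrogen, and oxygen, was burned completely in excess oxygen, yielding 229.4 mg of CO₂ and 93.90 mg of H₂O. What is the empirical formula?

C2H4O3

mol C = 0.2294 g CO₂ ÷ 44.009 g/mol = 0.0052126 mol
mol H = 2 × 0.09390 g H₂O ÷ 18.015 g/mol = 0.010425 mol
mass O = 0.1982 − (0.062608 + 0.010508) = 0.12508 g → mol O = 0.12508 ÷ 15.999 = 0.0078182 mol
Divide by the smallest (0.0052126 mol): C 1.000, H 2.000, O 1.500
Multiplying each by 2 gives whole numbers: C 2.00, H 4.00, O 3.00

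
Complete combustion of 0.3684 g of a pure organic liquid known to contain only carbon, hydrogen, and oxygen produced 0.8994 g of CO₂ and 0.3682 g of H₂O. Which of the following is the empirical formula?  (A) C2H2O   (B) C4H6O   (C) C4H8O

mol C = 0.8994 g CO₂ ÷ 44.009 g/mol = 0.020437 mol
mol H = 2 × 0.3682 g H₂O ÷ 18.015 g/mol = 0.040877 mol
mass O = 0.3684 − (0.24547 + 0.041204) = 0.081730 g → mol O = 0.081730 ÷ 15.999 = 0.0051085 mol
Divide by the smallest (0.0051085 mol): C 4.001, H 8.002, O 1.000

(C) C4H8O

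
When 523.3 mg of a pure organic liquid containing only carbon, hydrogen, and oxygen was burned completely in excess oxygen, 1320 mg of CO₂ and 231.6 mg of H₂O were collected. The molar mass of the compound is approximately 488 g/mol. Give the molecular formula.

C28H24O8

mol C = 1.320 g CO₂ ÷ 44.009 g/mol = 0.029994 mol
mol H = 2 × 0.2316 g H₂O ÷ 18.015 g/mol = 0.025712 mol
mass O = 0.5233 − (0.36026 + 0.025918) = 0.13713 g → mol O = 0.13713 ÷ 15.999 = 0.0085709 mol
Divide by the smallest (0.0085709 mol): C 3.499, H 3.000, O 1.000
Multiplying each by 2 gives whole numbers: C 7.00, H 6.00, O 2.00
Empirical formula: C7H6O2
Empirical-formula mass = 122.12 g/mol; 488 ÷ 122.12 ≈ 4, so the molecular formula is C28H24O8.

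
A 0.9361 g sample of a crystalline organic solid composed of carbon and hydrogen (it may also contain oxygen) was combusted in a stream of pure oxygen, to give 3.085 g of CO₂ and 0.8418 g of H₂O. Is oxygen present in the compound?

no

mol C = 3.085 g CO₂ ÷ 44.009 g/mol = 0.070099 mol
mol H = 2 × 0.8418 g H₂O ÷ 18.015 g/mol = 0.093455 mol
C and H together account for 0.93617 g — essentially the entire 0.9361 g sample — so the compound contains no oxygen.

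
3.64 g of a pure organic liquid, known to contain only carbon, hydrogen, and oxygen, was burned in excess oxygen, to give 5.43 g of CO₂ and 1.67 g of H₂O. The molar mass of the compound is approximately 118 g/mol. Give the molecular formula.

mol C = 5.43 g CO₂ ÷ 44.009 g/mol = 0.1234 mol
mol H = 2 × 1.67 g H₂O ÷ 18.015 g/mol = 0.1854 mol
mass O = 3.64 − (1.482 + 0.1869) = 1.971 g → mol O = 1.971 ÷ 15.999 = 0.1232 mol
Divide by the smallest (0.1232 mol): C 1.001, H 1.505, O 1.000
Multiplying each by 2 gives whole numbers: C 2.00, H 3.01, O 2.00
Empirical formula: C2H3O2
Empirical-formula mass = 59.04 g/mol; 118 ÷ 59.04 ≈ 2, so the molecular formula is C4H6O4.

C4H6O4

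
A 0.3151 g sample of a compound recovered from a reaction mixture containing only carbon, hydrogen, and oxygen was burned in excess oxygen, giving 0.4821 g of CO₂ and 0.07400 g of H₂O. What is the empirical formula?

C4H3O4

mol C = 0.4821 g CO₂ ÷ 44.009 g/mol = 0.010955 mol
mol H = 2 × 0.07400 g H₂O ÷ 18.015 g/mol = 0.0082154 mol
mass O = 0.3151 − (0.13158 + 0.0082811) = 0.17524 g → mol O = 0.17524 ÷ 15.999 = 0.010953 mol
Divide by the smallest (0.0082154 mol): C 1.333, H 1.000, O 1.333
Multiplying each by 3 gives whole numbers: C 4.00, H 3.00, O 4.00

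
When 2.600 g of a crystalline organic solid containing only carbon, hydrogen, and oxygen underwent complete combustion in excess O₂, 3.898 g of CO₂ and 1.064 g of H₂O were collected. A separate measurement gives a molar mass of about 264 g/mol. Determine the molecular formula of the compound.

C9H12O9

mol C = 3.898 g CO₂ ÷ 44.009 g/mol = 0.088573 mol
mol H = 2 × 1.064 g H₂O ÷ 18.015 g/mol = 0.11812 mol
mass O = 2.600 − (1.0638 + 0.11907) = 1.4171 g → mol O = 1.4171 ÷ 15.999 = 0.088573 mol
Divide by the smallest (0.088573 mol): C 1.000, H 1.334, O 1.000
Multiplying each by 3 gives whole numbers: C 3.00, H 4.00, O 3.00
Empirical formula: C3H4O3
Empirical-formula mass = 88.06 g/mol; 264 ÷ 88.06 ≈ 3, so the molecular formula is C9H12O9.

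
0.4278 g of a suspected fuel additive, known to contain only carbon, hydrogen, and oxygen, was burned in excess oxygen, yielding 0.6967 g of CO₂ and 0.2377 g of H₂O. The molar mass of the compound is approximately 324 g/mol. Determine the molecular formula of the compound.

C12H20O10

mol C = 0.6967 g CO₂ ÷ 44.009 g/mol = 0.015831 mol
mol H = 2 × 0.2377 g H₂O ÷ 18.015 g/mol = 0.026389 mol
mass O = 0.4278 − (0.19014 + 0.026600) = 0.21106 g → mol O = 0.21106 ÷ 15.999 = 0.013192 mol
Divide by the smallest (0.013192 mol): C 1.200, H 2.000, O 1.000
Multiplying each by 5 gives whole numbers: C 6.00, H 10.00, O 5.00
Empirical formula: C6H10O5
Empirical-formula mass = 162.14 g/mol; 324 ÷ 162.14 ≈ 2, so the molecular formula is C12H20O10.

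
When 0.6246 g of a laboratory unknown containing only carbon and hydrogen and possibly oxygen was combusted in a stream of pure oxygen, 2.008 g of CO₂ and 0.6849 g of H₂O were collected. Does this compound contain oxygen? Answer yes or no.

no

mol C = 2.008 g CO₂ ÷ 44.009 g/mol = 0.045627 mol
mol H = 2 × 0.6849 g H₂O ÷ 18.015 g/mol = 0.076037 mol
C and H together account for 0.62467 g — essentially the entire 0.6246 g sample — so the compound contains no oxygen.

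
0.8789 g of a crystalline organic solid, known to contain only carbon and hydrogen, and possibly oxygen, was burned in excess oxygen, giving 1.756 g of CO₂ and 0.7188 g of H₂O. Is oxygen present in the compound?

mol C = 1.756 g CO₂ ÷ 44.009 g/mol = 0.039901 mol
mol H = 2 × 0.7188 g H₂O ÷ 18.015 g/mol = 0.079800 mol
C and H account for only 0.55969 g of the 0.8789 g sample; the remaining 0.31921 g must be oxygen.

yes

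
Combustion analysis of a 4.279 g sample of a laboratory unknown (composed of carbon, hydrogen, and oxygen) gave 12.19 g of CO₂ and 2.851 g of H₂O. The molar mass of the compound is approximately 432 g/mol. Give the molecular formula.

C28H32O4

mol C = 12.19 g CO₂ ÷ 44.009 g/mol = 0.27699 mol
mol H = 2 × 2.851 g H₂O ÷ 18.015 g/mol = 0.31651 mol
mass O = 4.279 − (3.3269 + 0.31905) = 0.63304 g → mol O = 0.63304 ÷ 15.999 = 0.039568 mol
Divide by the smallest (0.039568 mol): C 7.000, H 7.999, O 1.000
Empirical formula: C7H8O
Empirical-formula mass = 108.14 g/mol; 432 ÷ 108.14 ≈ 4, so the molecular formula is C28H32O4.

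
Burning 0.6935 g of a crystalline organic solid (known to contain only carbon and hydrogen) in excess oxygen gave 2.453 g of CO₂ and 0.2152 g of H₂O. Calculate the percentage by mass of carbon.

mol C = 2.453 g CO₂ ÷ 44.009 g/mol = 0.055739 mol
mol H = 2 × 0.2152 g H₂O ÷ 18.015 g/mol = 0.023891 mol
mass % C = 0.66948 g ÷ 0.6935 g × 100%

96.54%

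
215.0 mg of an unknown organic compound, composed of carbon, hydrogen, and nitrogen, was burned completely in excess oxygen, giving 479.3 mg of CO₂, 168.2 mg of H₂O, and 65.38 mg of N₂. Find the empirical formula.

C7H12N3

mol C = 0.4793 g CO₂ ÷ 44.009 g/mol = 0.010891 mol
mol H = 2 × 0.1682 g H₂O ÷ 18.015 g/mol = 0.018673 mol
mol N = 2 × 0.06538 g N₂ ÷ 28.014 g/mol = 0.0046677 mol
Divide by the smallest (0.0046677 mol): C 2.333, H 4.001, N 1.000
Multiplying each by 3 gives whole numbers: C 7.00, H 12.00, N 3.00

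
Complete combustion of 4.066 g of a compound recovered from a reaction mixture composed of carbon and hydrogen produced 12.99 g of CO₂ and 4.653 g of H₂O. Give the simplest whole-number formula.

mol C = 12.99 g CO₂ ÷ 44.009 g/mol = 0.29517 mol
mol H = 2 × 4.653 g H₂O ÷ 18.015 g/mol = 0.51657 mol
Divide by the smallest (0.29517 mol): C 1.000, H 1.750
Multiplying each by 4 gives whole numbers: C 4.00, H 7.00

C4H7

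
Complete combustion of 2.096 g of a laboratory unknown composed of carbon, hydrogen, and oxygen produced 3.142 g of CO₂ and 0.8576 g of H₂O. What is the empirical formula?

C3H4O3

mol C = 3.142 g CO₂ ÷ 44.009 g/mol = 0.071394 mol
mol H = 2 × 0.8576 g H₂O ÷ 18.015 g/mol = 0.095210 mol
mass O = 2.096 − (0.85752 + 0.095971) = 1.1425 g → mol O = 1.1425 ÷ 15.999 = 0.071411 mol
Divide by the smallest (0.071394 mol): C 1.000, H 1.334, O 1.000
Multiplying each by 3 gives whole numbers: C 3.00, H 4.00, O 3.00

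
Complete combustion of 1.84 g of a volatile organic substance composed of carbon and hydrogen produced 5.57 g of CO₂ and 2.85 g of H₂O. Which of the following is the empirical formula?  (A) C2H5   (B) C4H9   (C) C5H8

mol C = 5.57 g CO₂ ÷ 44.009 g/mol = 0.1266 mol
mol H = 2 × 2.85 g H₂O ÷ 18.015 g/mol = 0.3164 mol
Divide by the smallest (0.1266 mol): C 1.000, H 2.500
Multiplying each by 2 gives whole numbers: C 2.00, H 5.00

(A) C2H5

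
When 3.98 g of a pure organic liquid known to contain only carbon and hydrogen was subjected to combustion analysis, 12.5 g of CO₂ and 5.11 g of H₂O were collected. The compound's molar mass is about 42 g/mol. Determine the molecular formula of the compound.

C3H6

mol C = 12.5 g CO₂ ÷ 44.009 g/mol = 0.2840 mol
mol H = 2 × 5.11 g H₂O ÷ 18.015 g/mol = 0.5673 mol
Divide by the smallest (0.2840 mol): C 1.000, H 1.997
Empirical formula: CH2
Empirical-formula mass = 14.03 g/mol; 42 ÷ 14.03 ≈ 3, so the molecular formula is C3H6.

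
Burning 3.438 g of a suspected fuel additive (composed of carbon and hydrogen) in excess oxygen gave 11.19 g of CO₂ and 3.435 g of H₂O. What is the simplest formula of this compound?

C2H3

mol C = 11.19 g CO₂ ÷ 44.009 g/mol = 0.25427 mol
mol H = 2 × 3.435 g H₂O ÷ 18.015 g/mol = 0.38135 mol
Divide by the smallest (0.25427 mol): C 1.000, H 1.500
Multiplying each by 2 gives whole numbers: C 2.00, H 3.00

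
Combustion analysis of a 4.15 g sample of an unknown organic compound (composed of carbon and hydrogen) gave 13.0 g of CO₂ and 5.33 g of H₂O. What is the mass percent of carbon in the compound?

85.5%

mol C = 13.0 g CO₂ ÷ 44.009 g/mol = 0.2954 mol
mol H = 2 × 5.33 g H₂O ÷ 18.015 g/mol = 0.5917 mol
mass % C = 3.548 g ÷ 4.15 g × 100%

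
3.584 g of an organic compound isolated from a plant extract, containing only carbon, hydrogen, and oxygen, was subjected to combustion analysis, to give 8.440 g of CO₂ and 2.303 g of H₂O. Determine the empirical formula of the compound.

C3H4O

mol C = 8.440 g CO₂ ÷ 44.009 g/mol = 0.19178 mol
mol H = 2 × 2.303 g H₂O ÷ 18.015 g/mol = 0.25568 mol
mass O = 3.584 − (2.3035 + 0.25772) = 1.0228 g → mol O = 1.0228 ÷ 15.999 = 0.063930 mol
Divide by the smallest (0.063930 mol): C 3.000, H 3.999, O 1.000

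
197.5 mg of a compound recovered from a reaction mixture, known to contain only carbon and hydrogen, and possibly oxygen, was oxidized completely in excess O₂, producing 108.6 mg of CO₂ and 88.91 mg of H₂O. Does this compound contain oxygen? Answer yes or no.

yes

mol C = 0.1086 g CO₂ ÷ 44.009 g/mol = 0.0024677 mol
mol H = 2 × 0.08891 g H₂O ÷ 18.015 g/mol = 0.0098707 mol
C and H account for only 0.039589 g of the 0.1975 g sample; the remaining 0.15791 g must be oxygen.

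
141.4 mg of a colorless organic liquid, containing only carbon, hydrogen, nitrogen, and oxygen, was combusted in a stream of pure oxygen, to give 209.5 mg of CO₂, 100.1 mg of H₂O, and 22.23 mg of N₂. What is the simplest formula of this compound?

mol C = 0.2095 g CO₂ ÷ 44.009 g/mol = 0.0047604 mol
mol H = 2 × 0.1001 g H₂O ÷ 18.015 g/mol = 0.011113 mol
mol N = 2 × 0.02223 g N₂ ÷ 28.014 g/mol = 0.0015871 mol
mass O = 0.1414 − (0.057177 + 0.011202 + 0.022230) = 0.050791 g → mol O = 0.050791 ÷ 15.999 = 0.0031746 mol
Divide by the smallest (0.0015871 mol): C 2.999, H 7.002, N 1.000, O 2.000

C3H7NO2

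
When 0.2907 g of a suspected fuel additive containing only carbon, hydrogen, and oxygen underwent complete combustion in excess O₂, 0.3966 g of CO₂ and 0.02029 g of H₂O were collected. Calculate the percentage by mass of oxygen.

mol C = 0.3966 g CO₂ ÷ 44.009 g/mol = 0.0090118 mol
mol H = 2 × 0.02029 g H₂O ÷ 18.015 g/mol = 0.0022526 mol
mass O = 0.2907 − (0.10824 + 0.0022706) = 0.18019 g → mol O = 0.18019 ÷ 15.999 = 0.011263 mol
mass % O = 0.18019 g ÷ 0.2907 g × 100%

61.98%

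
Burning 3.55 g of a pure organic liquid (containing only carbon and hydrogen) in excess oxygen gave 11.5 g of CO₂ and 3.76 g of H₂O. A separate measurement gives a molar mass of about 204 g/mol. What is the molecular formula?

mol C = 11.5 g CO₂ ÷ 44.009 g/mol = 0.2613 mol
mol H = 2 × 3.76 g H₂O ÷ 18.015 g/mol = 0.4174 mol
Divide by the smallest (0.2613 mol): C 1.000, H 1.597
Multiplying each by 5 gives whole numbers: C 5.00, H 7.99
Empirical formula: C5H8
Empirical-formula mass = 68.12 g/mol; 204 ÷ 68.12 ≈ 3, so the molecular formula is C15H24.

C15H24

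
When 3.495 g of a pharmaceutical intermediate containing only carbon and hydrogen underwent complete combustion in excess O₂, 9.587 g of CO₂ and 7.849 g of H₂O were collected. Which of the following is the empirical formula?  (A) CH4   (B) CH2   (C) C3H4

(A) CH4

mol C = 9.587 g CO₂ ÷ 44.009 g/mol = 0.21784 mol
mol H = 2 × 7.849 g H₂O ÷ 18.015 g/mol = 0.87138 mol
Divide by the smallest (0.21784 mol): C 1.000, H 4.000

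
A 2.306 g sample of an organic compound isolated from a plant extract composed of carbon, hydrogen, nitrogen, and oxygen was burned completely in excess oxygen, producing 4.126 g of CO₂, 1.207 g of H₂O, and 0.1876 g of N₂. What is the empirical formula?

C7H10NO4

mol C = 4.126 g CO₂ ÷ 44.009 g/mol = 0.093754 mol
mol H = 2 × 1.207 g H₂O ÷ 18.015 g/mol = 0.13400 mol
mol N = 2 × 0.1876 g N₂ ÷ 28.014 g/mol = 0.013393 mol
mass O = 2.306 − (1.1261 + 0.13507 + 0.18760) = 0.85725 g → mol O = 0.85725 ÷ 15.999 = 0.053582 mol
Divide by the smallest (0.013393 mol): C 7.000, H 10.005, N 1.000, O 4.001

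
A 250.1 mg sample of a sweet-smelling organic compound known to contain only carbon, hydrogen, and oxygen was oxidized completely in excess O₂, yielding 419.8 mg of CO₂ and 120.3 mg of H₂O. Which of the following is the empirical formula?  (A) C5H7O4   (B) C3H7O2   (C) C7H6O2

(A) C5H7O4

mol C = 0.4198 g CO₂ ÷ 44.009 g/mol = 0.0095390 mol
mol H = 2 × 0.1203 g H₂O ÷ 18.015 g/mol = 0.013356 mol
mass O = 0.2501 − (0.11457 + 0.013462) = 0.12207 g → mol O = 0.12207 ÷ 15.999 = 0.0076296 mol
Divide by the smallest (0.0076296 mol): C 1.250, H 1.751, O 1.000
Multiplying each by 4 gives whole numbers: C 5.00, H 7.00, O 4.00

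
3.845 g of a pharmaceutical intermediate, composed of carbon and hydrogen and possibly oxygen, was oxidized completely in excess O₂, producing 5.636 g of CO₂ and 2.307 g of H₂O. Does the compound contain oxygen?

mol C = 5.636 g CO₂ ÷ 44.009 g/mol = 0.12806 mol
mol H = 2 × 2.307 g H₂O ÷ 18.015 g/mol = 0.25612 mol
C and H account for only 1.7964 g of the 3.845 g sample; the remaining 2.0486 g must be oxygen.

yes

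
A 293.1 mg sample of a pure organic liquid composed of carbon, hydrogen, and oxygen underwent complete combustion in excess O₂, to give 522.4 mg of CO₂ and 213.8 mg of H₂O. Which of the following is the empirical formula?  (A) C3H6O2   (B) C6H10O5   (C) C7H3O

mol C = 0.5224 g CO₂ ÷ 44.009 g/mol = 0.011870 mol
mol H = 2 × 0.2138 g H₂O ÷ 18.015 g/mol = 0.023736 mol
mass O = 0.2931 − (0.14257 + 0.023926) = 0.12660 g → mol O = 0.12660 ÷ 15.999 = 0.0079130 mol
Divide by the smallest (0.0079130 mol): C 1.500, H 3.000, O 1.000
Multiplying each by 2 gives whole numbers: C 3.00, H 6.00, O 2.00

(A) C3H6O2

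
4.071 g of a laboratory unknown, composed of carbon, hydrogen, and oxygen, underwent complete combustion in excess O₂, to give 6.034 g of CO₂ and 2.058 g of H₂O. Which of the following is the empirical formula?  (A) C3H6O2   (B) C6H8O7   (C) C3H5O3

mol C = 6.034 g CO₂ ÷ 44.009 g/mol = 0.13711 mol
mol H = 2 × 2.058 g H₂O ÷ 18.015 g/mol = 0.22848 mol
mass O = 4.071 − (1.6468 + 0.23030) = 2.1939 g → mol O = 2.1939 ÷ 15.999 = 0.13713 mol
Divide by the smallest (0.13711 mol): C 1.000, H 1.666, O 1.000
Multiplying each by 3 gives whole numbers: C 3.00, H 5.00, O 3.00

(C) C3H5O3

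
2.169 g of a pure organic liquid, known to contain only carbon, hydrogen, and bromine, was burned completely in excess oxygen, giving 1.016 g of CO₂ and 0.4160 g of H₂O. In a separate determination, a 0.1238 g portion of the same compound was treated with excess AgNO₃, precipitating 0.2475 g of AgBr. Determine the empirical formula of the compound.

CH2Br

mol C = 1.016 g CO₂ ÷ 44.009 g/mol = 0.023086 mol
mol H = 2 × 0.4160 g H₂O ÷ 18.015 g/mol = 0.046184 mol
From the AgBr data: mol Br per gram of compound = (0.2475 ÷ 187.772) ÷ 0.1238 = 0.010647 mol/g, so in the 2.169 g combustion sample mol Br = 0.023093 mol
Divide by the smallest (0.023086 mol): C 1.000, H 2.000, Br 1.000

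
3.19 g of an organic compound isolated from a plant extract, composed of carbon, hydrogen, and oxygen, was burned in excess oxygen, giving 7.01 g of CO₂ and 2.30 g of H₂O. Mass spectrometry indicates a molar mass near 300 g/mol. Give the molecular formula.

C15H24O6

mol C = 7.01 g CO₂ ÷ 44.009 g/mol = 0.1593 mol
mol H = 2 × 2.30 g H₂O ÷ 18.015 g/mol = 0.2553 mol
mass O = 3.19 − (1.913 + 0.2574) = 1.019 g → mol O = 1.019 ÷ 15.999 = 0.06372 mol
Divide by the smallest (0.06372 mol): C 2.500, H 4.007, O 1.000
Multiplying each by 2 gives whole numbers: C 5.00, H 8.01, O 2.00
Empirical formula: C5H8O2
Empirical-formula mass = 100.12 g/mol; 300 ÷ 100.12 ≈ 3, so the molecular formula is C15H24O6.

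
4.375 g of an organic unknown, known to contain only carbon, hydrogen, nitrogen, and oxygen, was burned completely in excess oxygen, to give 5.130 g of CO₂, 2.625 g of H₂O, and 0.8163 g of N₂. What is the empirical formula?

mol C = 5.130 g CO₂ ÷ 44.009 g/mol = 0.11657 mol
mol H = 2 × 2.625 g H₂O ÷ 18.015 g/mol = 0.29142 mol
mol N = 2 × 0.8163 g N₂ ÷ 28.014 g/mol = 0.058278 mol
mass O = 4.375 − (1.4001 + 0.29376 + 0.81630) = 1.8649 g → mol O = 1.8649 ÷ 15.999 = 0.11656 mol
Divide by the smallest (0.058278 mol): C 2.000, H 5.001, N 1.000, O 2.000

C2H5NO2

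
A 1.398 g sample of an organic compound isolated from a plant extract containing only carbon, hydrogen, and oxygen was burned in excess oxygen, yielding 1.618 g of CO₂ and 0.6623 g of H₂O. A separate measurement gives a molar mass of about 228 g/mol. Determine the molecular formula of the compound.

mol C = 1.618 g CO₂ ÷ 44.009 g/mol = 0.036765 mol
mol H = 2 × 0.6623 g H₂O ÷ 18.015 g/mol = 0.073528 mol
mass O = 1.398 − (0.44159 + 0.074116) = 0.88230 g → mol O = 0.88230 ÷ 15.999 = 0.055147 mol
Divide by the smallest (0.036765 mol): C 1.000, H 2.000, O 1.500
Multiplying each by 2 gives whole numbers: C 2.00, H 4.00, O 3.00
Empirical formula: C2H4O3
Empirical-formula mass = 76.05 g/mol; 228 ÷ 76.05 ≈ 3, so the molecular formula is C6H12O9.

C6H12O9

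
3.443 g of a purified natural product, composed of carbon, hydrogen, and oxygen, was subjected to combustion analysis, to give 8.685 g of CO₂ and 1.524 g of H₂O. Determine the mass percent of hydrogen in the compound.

4.95%

mol C = 8.685 g CO₂ ÷ 44.009 g/mol = 0.19735 mol
mol H = 2 × 1.524 g H₂O ÷ 18.015 g/mol = 0.16919 mol
mass O = 3.443 − (2.3703 + 0.17055) = 0.90213 g → mol O = 0.90213 ÷ 15.999 = 0.056387 mol
mass % H = 0.17055 g ÷ 3.443 g × 100%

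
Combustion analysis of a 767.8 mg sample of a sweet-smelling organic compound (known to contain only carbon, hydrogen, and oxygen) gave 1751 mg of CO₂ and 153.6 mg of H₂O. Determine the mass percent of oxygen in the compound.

mol C = 1.751 g CO₂ ÷ 44.009 g/mol = 0.039787 mol
mol H = 2 × 0.1536 g H₂O ÷ 18.015 g/mol = 0.017052 mol
mass O = 0.7678 − (0.47789 + 0.017189) = 0.27273 g → mol O = 0.27273 ÷ 15.999 = 0.017046 mol
mass % O = 0.27273 g ÷ 0.7678 g × 100%

35.52%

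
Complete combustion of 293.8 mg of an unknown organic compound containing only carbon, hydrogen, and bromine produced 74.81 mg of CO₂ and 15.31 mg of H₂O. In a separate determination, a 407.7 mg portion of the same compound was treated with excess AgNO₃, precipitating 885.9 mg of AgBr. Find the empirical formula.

mol C = 0.07481 g CO₂ ÷ 44.009 g/mol = 0.0016999 mol
mol H = 2 × 0.01531 g H₂O ÷ 18.015 g/mol = 0.0016997 mol
From the AgBr data: mol Br per gram of compound = (0.8859 ÷ 187.772) ÷ 0.4077 = 0.011572 mol/g, so in the 0.2938 g combustion sample mol Br = 0.0033999 mol
Divide by the smallest (0.0016997 mol): C 1.000, H 1.000, Br 2.000

CHBr2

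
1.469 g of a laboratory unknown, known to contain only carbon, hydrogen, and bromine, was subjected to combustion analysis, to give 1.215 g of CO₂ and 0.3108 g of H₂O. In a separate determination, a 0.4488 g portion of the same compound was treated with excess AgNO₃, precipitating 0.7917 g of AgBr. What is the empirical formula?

mol C = 1.215 g CO₂ ÷ 44.009 g/mol = 0.027608 mol
mol H = 2 × 0.3108 g H₂O ÷ 18.015 g/mol = 0.034505 mol
From the AgBr data: mol Br per gram of compound = (0.7917 ÷ 187.772) ÷ 0.4488 = 0.0093946 mol/g, so in the 1.469 g combustion sample mol Br = 0.013801 mol
Divide by the smallest (0.013801 mol): C 2.000, H 2.500, Br 1.000
Multiplying each by 2 gives whole numbers: C 4.00, H 5.00, Br 2.00

C4H5Br2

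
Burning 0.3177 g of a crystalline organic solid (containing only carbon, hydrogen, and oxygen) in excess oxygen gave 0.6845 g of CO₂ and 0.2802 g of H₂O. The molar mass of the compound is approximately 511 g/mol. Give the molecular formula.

mol C = 0.6845 g CO₂ ÷ 44.009 g/mol = 0.015554 mol
mol H = 2 × 0.2802 g H₂O ÷ 18.015 g/mol = 0.031107 mol
mass O = 0.3177 − (0.18681 + 0.031356) = 0.099529 g → mol O = 0.099529 ÷ 15.999 = 0.0062210 mol
Divide by the smallest (0.0062210 mol): C 2.500, H 5.000, O 1.000
Multiplying each by 2 gives whole numbers: C 5.00, H 10.00, O 2.00
Empirical formula: C5H10O2
Empirical-formula mass = 102.13 g/mol; 511 ÷ 102.13 ≈ 5, so the molecular formula is C25H50O10.

C25H50O10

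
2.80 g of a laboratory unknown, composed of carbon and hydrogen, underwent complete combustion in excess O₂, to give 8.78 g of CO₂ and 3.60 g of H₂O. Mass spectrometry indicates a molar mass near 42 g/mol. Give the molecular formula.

C3H6

mol C = 8.78 g CO₂ ÷ 44.009 g/mol = 0.1995 mol
mol H = 2 × 3.60 g H₂O ÷ 18.015 g/mol = 0.3997 mol
Divide by the smallest (0.1995 mol): C 1.000, H 2.003
Empirical formula: CH2
Empirical-formula mass = 14.03 g/mol; 42 ÷ 14.03 ≈ 3, so the molecular formula is C3H6.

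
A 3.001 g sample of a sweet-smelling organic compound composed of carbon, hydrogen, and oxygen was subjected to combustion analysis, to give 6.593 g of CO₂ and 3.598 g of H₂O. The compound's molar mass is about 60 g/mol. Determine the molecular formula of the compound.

mol C = 6.593 g CO₂ ÷ 44.009 g/mol = 0.14981 mol
mol H = 2 × 3.598 g H₂O ÷ 18.015 g/mol = 0.39944 mol
mass O = 3.001 − (1.7994 + 0.40264) = 0.79899 g → mol O = 0.79899 ÷ 15.999 = 0.049940 mol
Divide by the smallest (0.049940 mol): C 3.000, H 7.999, O 1.000
Empirical formula: C3H8O
Empirical-formula mass = 60.10 g/mol; 60 ÷ 60.10 ≈ 1, so the molecular formula is C3H8O.

C3H8O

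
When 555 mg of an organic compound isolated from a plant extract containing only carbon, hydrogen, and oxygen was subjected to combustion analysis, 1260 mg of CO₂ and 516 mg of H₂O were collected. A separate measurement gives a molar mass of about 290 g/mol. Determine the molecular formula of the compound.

mol C = 1.26 g CO₂ ÷ 44.009 g/mol = 0.02863 mol
mol H = 2 × 0.516 g H₂O ÷ 18.015 g/mol = 0.05729 mol
mass O = 0.555 − (0.3439 + 0.05774) = 0.1534 g → mol O = 0.1534 ÷ 15.999 = 0.009587 mol
Divide by the smallest (0.009587 mol): C 2.987, H 5.976, O 1.000
Empirical formula: C3H6O
Empirical-formula mass = 58.08 g/mol; 290 ÷ 58.08 ≈ 5, so the molecular formula is C15H30O5.

C15H30O5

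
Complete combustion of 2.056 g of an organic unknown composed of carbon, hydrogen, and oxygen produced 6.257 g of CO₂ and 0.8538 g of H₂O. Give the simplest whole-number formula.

C9H6O

mol C = 6.257 g CO₂ ÷ 44.009 g/mol = 0.14218 mol
mol H = 2 × 0.8538 g H₂O ÷ 18.015 g/mol = 0.094788 mol
mass O = 2.056 − (1.7077 + 0.095546) = 0.25278 g → mol O = 0.25278 ÷ 15.999 = 0.015800 mol
Divide by the smallest (0.015800 mol): C 8.998, H 5.999, O 1.000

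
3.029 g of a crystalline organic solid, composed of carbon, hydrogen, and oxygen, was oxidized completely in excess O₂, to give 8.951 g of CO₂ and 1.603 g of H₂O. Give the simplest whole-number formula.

C8H7O

mol C = 8.951 g CO₂ ÷ 44.009 g/mol = 0.20339 mol
mol H = 2 × 1.603 g H₂O ÷ 18.015 g/mol = 0.17796 mol
mass O = 3.029 − (2.4429 + 0.17939) = 0.40669 g → mol O = 0.40669 ÷ 15.999 = 0.025420 mol
Divide by the smallest (0.025420 mol): C 8.001, H 7.001, O 1.000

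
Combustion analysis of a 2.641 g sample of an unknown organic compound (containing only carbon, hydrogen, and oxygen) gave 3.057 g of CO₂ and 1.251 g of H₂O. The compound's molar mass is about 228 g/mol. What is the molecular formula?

mol C = 3.057 g CO₂ ÷ 44.009 g/mol = 0.069463 mol
mol H = 2 × 1.251 g H₂O ÷ 18.015 g/mol = 0.13888 mol
mass O = 2.641 − (0.83432 + 0.14000) = 1.6667 g → mol O = 1.6667 ÷ 15.999 = 0.10417 mol
Divide by the smallest (0.069463 mol): C 1.000, H 1.999, O 1.500
Multiplying each by 2 gives whole numbers: C 2.00, H 4.00, O 3.00
Empirical formula: C2H4O3
Empirical-formula mass = 76.05 g/mol; 228 ÷ 76.05 ≈ 3, so the molecular formula is C6H12O9.

C6H12O9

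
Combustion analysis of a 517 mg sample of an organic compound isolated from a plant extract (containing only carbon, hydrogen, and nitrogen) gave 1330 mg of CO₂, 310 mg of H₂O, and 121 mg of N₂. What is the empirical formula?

mol C = 1.33 g CO₂ ÷ 44.009 g/mol = 0.03022 mol
mol H = 2 × 0.310 g H₂O ÷ 18.015 g/mol = 0.03442 mol
mol N = 2 × 0.121 g N₂ ÷ 28.014 g/mol = 0.008639 mol
Divide by the smallest (0.008639 mol): C 3.498, H 3.984, N 1.000
Multiplying each by 2 gives whole numbers: C 7.00, H 7.97, N 2.00

C7H8N2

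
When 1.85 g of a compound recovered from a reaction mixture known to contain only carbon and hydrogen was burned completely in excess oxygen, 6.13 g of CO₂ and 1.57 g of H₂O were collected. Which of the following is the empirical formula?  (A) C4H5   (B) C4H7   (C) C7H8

(A) C4H5

mol C = 6.13 g CO₂ ÷ 44.009 g/mol = 0.1393 mol
mol H = 2 × 1.57 g H₂O ÷ 18.015 g/mol = 0.1743 mol
Divide by the smallest (0.1393 mol): C 1.000, H 1.251
Multiplying each by 4 gives whole numbers: C 4.00, H 5.01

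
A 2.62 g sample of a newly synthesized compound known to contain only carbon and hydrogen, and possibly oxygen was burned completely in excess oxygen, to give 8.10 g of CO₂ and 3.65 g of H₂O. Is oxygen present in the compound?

mol C = 8.10 g CO₂ ÷ 44.009 g/mol = 0.1841 mol
mol H = 2 × 3.65 g H₂O ÷ 18.015 g/mol = 0.4052 mol
C and H together account for 2.619 g — essentially the entire 2.62 g sample — so the compound contains no oxygen.

no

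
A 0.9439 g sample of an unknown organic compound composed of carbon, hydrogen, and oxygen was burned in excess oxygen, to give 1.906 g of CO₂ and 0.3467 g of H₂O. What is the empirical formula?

mol C = 1.906 g CO₂ ÷ 44.009 g/mol = 0.043309 mol
mol H = 2 × 0.3467 g H₂O ÷ 18.015 g/mol = 0.038490 mol
mass O = 0.9439 − (0.52019 + 0.038798) = 0.38491 g → mol O = 0.38491 ÷ 15.999 = 0.024059 mol
Divide by the smallest (0.024059 mol): C 1.800, H 1.600, O 1.000
Multiplying each by 5 gives whole numbers: C 9.00, H 8.00, O 5.00

C9H8O5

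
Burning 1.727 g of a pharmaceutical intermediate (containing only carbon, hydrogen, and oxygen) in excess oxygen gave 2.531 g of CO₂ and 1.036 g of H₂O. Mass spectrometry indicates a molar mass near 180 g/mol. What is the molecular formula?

mol C = 2.531 g CO₂ ÷ 44.009 g/mol = 0.057511 mol
mol H = 2 × 1.036 g H₂O ÷ 18.015 g/mol = 0.11502 mol
mass O = 1.727 − (0.69076 + 0.11594) = 0.92030 g → mol O = 0.92030 ÷ 15.999 = 0.057522 mol
Divide by the smallest (0.057511 mol): C 1.000, H 2.000, O 1.000
Empirical formula: CH2O
Empirical-formula mass = 30.03 g/mol; 180 ÷ 30.03 ≈ 6, so the molecular formula is C6H12O6.

C6H12O6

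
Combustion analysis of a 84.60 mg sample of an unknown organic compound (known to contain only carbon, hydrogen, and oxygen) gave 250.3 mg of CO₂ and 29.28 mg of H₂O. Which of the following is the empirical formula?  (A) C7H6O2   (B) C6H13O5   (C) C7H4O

(C) C7H4O

mol C = 0.2503 g CO₂ ÷ 44.009 g/mol = 0.0056875 mol
mol H = 2 × 0.02928 g H₂O ÷ 18.015 g/mol = 0.0032506 mol
mass O = 0.08460 − (0.068312 + 0.0032766) = 0.013011 g → mol O = 0.013011 ÷ 15.999 = 0.00081325 mol
Divide by the smallest (0.00081325 mol): C 6.994, H 3.997, O 1.000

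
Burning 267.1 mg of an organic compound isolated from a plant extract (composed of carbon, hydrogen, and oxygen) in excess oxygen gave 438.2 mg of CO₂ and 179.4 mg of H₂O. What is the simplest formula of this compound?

mol C = 0.4382 g CO₂ ÷ 44.009 g/mol = 0.0099571 mol
mol H = 2 × 0.1794 g H₂O ÷ 18.015 g/mol = 0.019917 mol
mass O = 0.2671 − (0.11959 + 0.020076) = 0.12743 g → mol O = 0.12743 ÷ 15.999 = 0.0079649 mol
Divide by the smallest (0.0079649 mol): C 1.250, H 2.501, O 1.000
Multiplying each by 4 gives whole numbers: C 5.00, H 10.00, O 4.00

C5H10O4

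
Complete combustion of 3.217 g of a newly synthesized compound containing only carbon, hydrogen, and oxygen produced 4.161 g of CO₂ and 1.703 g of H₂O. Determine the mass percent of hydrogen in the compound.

5.92%

mol C = 4.161 g CO₂ ÷ 44.009 g/mol = 0.094549 mol
mol H = 2 × 1.703 g H₂O ÷ 18.015 g/mol = 0.18906 mol
mass O = 3.217 − (1.1356 + 0.19058) = 1.8908 g → mol O = 1.8908 ÷ 15.999 = 0.11818 mol
mass % H = 0.19058 g ÷ 3.217 g × 100%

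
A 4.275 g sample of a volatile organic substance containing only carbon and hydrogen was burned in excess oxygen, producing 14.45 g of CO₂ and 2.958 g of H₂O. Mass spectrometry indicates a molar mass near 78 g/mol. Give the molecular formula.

C6H6

mol C = 14.45 g CO₂ ÷ 44.009 g/mol = 0.32834 mol
mol H = 2 × 2.958 g H₂O ÷ 18.015 g/mol = 0.32839 mol
Divide by the smallest (0.32834 mol): C 1.000, H 1.000
Empirical formula: CH
Empirical-formula mass = 13.02 g/mol; 78 ÷ 13.02 ≈ 6, so the molecular formula is C6H6.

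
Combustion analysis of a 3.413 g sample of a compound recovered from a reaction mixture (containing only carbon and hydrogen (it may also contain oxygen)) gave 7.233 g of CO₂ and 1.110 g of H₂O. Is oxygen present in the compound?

mol C = 7.233 g CO₂ ÷ 44.009 g/mol = 0.16435 mol
mol H = 2 × 1.110 g H₂O ÷ 18.015 g/mol = 0.12323 mol
C and H account for only 2.0983 g of the 3.413 g sample; the remaining 1.3147 g must be oxygen.

yes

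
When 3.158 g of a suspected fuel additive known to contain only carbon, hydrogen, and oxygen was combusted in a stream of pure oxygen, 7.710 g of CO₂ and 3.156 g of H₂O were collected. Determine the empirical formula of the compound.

mol C = 7.710 g CO₂ ÷ 44.009 g/mol = 0.17519 mol
mol H = 2 × 3.156 g H₂O ÷ 18.015 g/mol = 0.35037 mol
mass O = 3.158 − (2.1042 + 0.35318) = 0.70060 g → mol O = 0.70060 ÷ 15.999 = 0.043790 mol
Divide by the smallest (0.043790 mol): C 4.001, H 8.001, O 1.000

C4H8O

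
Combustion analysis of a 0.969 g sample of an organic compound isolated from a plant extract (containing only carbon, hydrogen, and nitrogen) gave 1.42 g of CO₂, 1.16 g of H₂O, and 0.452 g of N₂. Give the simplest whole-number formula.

mol C = 1.42 g CO₂ ÷ 44.009 g/mol = 0.03227 mol
mol H = 2 × 1.16 g H₂O ÷ 18.015 g/mol = 0.1288 mol
mol N = 2 × 0.452 g N₂ ÷ 28.014 g/mol = 0.03227 mol
Divide by the smallest (0.03227 mol): C 1.000, H 3.991, N 1.000

CH4N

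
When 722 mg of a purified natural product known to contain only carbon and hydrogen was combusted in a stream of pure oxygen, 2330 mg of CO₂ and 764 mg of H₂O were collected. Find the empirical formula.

mol C = 2.33 g CO₂ ÷ 44.009 g/mol = 0.05294 mol
mol H = 2 × 0.764 g H₂O ÷ 18.015 g/mol = 0.08482 mol
Divide by the smallest (0.05294 mol): C 1.000, H 1.602
Multiplying each by 5 gives whole numbers: C 5.00, H 8.01

C5H8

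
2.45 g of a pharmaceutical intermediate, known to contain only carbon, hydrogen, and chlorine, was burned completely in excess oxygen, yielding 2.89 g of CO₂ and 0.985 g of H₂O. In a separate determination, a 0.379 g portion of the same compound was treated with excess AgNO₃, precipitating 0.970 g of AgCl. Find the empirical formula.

mol C = 2.89 g CO₂ ÷ 44.009 g/mol = 0.06567 mol
mol H = 2 × 0.985 g H₂O ÷ 18.015 g/mol = 0.1094 mol
From the AgCl data: mol Cl per gram of compound = (0.970 ÷ 143.318) ÷ 0.379 = 0.01786 mol/g, so in the 2.45 g combustion sample mol Cl = 0.04375 mol
Divide by the smallest (0.04375 mol): C 1.501, H 2.499, Cl 1.000
Multiplying each by 2 gives whole numbers: C 3.00, H 5.00, Cl 2.00

C3H5Cl2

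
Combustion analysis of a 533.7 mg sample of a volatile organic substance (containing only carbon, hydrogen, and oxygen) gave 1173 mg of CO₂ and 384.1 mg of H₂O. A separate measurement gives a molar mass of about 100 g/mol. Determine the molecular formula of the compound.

C5H8O2

mol C = 1.173 g CO₂ ÷ 44.009 g/mol = 0.026654 mol
mol H = 2 × 0.3841 g H₂O ÷ 18.015 g/mol = 0.042642 mol
mass O = 0.5337 − (0.32014 + 0.042983) = 0.17058 g → mol O = 0.17058 ÷ 15.999 = 0.010662 mol
Divide by the smallest (0.010662 mol): C 2.500, H 3.999, O 1.000
Multiplying each by 2 gives whole numbers: C 5.00, H 8.00, O 2.00
Empirical formula: C5H8O2
Empirical-formula mass = 100.12 g/mol; 100 ÷ 100.12 ≈ 1, so the molecular formula is C5H8O2.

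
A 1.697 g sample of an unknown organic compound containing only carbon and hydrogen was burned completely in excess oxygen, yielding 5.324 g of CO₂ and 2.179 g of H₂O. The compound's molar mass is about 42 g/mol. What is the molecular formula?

C3H6

mol C = 5.324 g CO₂ ÷ 44.009 g/mol = 0.12098 mol
mol H = 2 × 2.179 g H₂O ÷ 18.015 g/mol = 0.24191 mol
Divide by the smallest (0.12098 mol): C 1.000, H 2.000
Empirical formula: CH2
Empirical-formula mass = 14.03 g/mol; 42 ÷ 14.03 ≈ 3, so the molecular formula is C3H6.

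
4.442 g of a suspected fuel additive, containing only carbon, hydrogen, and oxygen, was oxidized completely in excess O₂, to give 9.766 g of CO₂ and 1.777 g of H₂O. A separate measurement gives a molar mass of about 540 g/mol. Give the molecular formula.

C27H24O12

mol C = 9.766 g CO₂ ÷ 44.009 g/mol = 0.22191 mol
mol H = 2 × 1.777 g H₂O ÷ 18.015 g/mol = 0.19728 mol
mass O = 4.442 − (2.6654 + 0.19886) = 1.5778 g → mol O = 1.5778 ÷ 15.999 = 0.098618 mol
Divide by the smallest (0.098618 mol): C 2.250, H 2.000, O 1.000
Multiplying each by 4 gives whole numbers: C 9.00, H 8.00, O 4.00
Empirical formula: C9H8O4
Empirical-formula mass = 180.16 g/mol; 540 ÷ 180.16 ≈ 3, so the molecular formula is C27H24O12.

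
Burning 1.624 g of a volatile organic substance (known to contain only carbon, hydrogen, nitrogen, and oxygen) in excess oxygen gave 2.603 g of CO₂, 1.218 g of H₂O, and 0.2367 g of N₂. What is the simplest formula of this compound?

mol C = 2.603 g CO₂ ÷ 44.009 g/mol = 0.059147 mol
mol H = 2 × 1.218 g H₂O ÷ 18.015 g/mol = 0.13522 mol
mol N = 2 × 0.2367 g N₂ ÷ 28.014 g/mol = 0.016899 mol
mass O = 1.624 − (0.71041 + 0.13630 + 0.23670) = 0.54058 g → mol O = 0.54058 ÷ 15.999 = 0.033789 mol
Divide by the smallest (0.016899 mol): C 3.500, H 8.002, N 1.000, O 1.999
Multiplying each by 2 gives whole numbers: C 7.00, H 16.00, N 2.00, O 4.00

C7H16N2O4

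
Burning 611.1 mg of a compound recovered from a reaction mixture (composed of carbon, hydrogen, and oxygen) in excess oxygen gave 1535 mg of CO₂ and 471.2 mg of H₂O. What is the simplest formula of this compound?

C4H6O

mol C = 1.535 g CO₂ ÷ 44.009 g/mol = 0.034879 mol
mol H = 2 × 0.4712 g H₂O ÷ 18.015 g/mol = 0.052312 mol
mass O = 0.6111 − (0.41893 + 0.052730) = 0.13944 g → mol O = 0.13944 ÷ 15.999 = 0.0087152 mol
Divide by the smallest (0.0087152 mol): C 4.002, H 6.002, O 1.000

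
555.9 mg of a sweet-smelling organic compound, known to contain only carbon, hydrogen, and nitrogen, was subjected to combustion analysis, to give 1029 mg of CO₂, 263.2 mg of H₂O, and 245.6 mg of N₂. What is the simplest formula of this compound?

mol C = 1.029 g CO₂ ÷ 44.009 g/mol = 0.023382 mol
mol H = 2 × 0.2632 g H₂O ÷ 18.015 g/mol = 0.029220 mol
mol N = 2 × 0.2456 g N₂ ÷ 28.014 g/mol = 0.017534 mol
Divide by the smallest (0.017534 mol): C 1.333, H 1.666, N 1.000
Multiplying each by 3 gives whole numbers: C 4.00, H 5.00, N 3.00

C4H5N3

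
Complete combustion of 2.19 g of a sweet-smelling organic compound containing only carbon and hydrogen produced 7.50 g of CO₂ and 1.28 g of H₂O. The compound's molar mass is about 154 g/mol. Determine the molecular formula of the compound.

mol C = 7.50 g CO₂ ÷ 44.009 g/mol = 0.1704 mol
mol H = 2 × 1.28 g H₂O ÷ 18.015 g/mol = 0.1421 mol
Divide by the smallest (0.1421 mol): C 1.199, H 1.000
Multiplying each by 5 gives whole numbers: C 6.00, H 5.00
Empirical formula: C6H5
Empirical-formula mass = 77.11 g/mol; 154 ÷ 77.11 ≈ 2, so the molecular formula is C12H10.

C12H10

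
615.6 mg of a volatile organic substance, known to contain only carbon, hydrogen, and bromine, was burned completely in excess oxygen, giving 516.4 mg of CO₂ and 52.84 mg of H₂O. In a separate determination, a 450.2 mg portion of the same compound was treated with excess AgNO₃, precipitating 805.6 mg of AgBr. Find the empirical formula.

mol C = 0.5164 g CO₂ ÷ 44.009 g/mol = 0.011734 mol
mol H = 2 × 0.05284 g H₂O ÷ 18.015 g/mol = 0.0058662 mol
From the AgBr data: mol Br per gram of compound = (0.8056 ÷ 187.772) ÷ 0.4502 = 0.0095298 mol/g, so in the 0.6156 g combustion sample mol Br = 0.0058665 mol
Divide by the smallest (0.0058662 mol): C 2.000, H 1.000, Br 1.000

C2HBr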